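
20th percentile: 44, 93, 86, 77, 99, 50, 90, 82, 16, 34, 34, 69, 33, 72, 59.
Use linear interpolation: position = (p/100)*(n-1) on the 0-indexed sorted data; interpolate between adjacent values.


Sorted: 16, 33, 34, 34, 44, 50, 59, 69, 72, 77, 82, 86, 90, 93, 99
n = 15
Index = 20/100 * 14 = 2.8000
Lower = data[2] = 34, Upper = data[3] = 34
P20 = 34 + 0.8000*(0) = 34.0000

P20 = 34.0000


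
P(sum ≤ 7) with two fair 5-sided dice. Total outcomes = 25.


Total outcomes = 5×5 = 25
Favorable (sum ≤ 7): 19
P = 19/25 = 0.7600

P = 0.7600


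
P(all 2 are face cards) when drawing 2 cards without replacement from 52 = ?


P(all face cards) = (12/52) × (11/51)
= 0.0498

P = 0.0498


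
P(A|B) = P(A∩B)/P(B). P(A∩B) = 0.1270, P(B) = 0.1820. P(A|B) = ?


P(A|B) = 0.1270/0.1820 = 0.6978

P(A|B) = 0.6978


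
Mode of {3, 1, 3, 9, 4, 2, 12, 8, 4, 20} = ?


Frequencies: 1:1, 2:1, 3:2, 4:2, 8:1, 9:1, 12:1, 20:1
Max frequency = 2
Mode = 3, 4

Mode = 3, 4


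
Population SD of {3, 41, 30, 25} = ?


Mean = 24.7500
Variance = 191.1875
SD = sqrt(191.1875) = 13.8271

SD = 13.8271


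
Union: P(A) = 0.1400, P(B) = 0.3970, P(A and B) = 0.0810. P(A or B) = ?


P(A∪B) = 0.1400 + 0.3970 - 0.0810
= 0.5370 - 0.0810
= 0.4560

P(A∪B) = 0.4560


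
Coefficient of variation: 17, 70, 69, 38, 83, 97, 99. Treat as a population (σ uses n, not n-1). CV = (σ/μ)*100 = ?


Mean = 67.5714
SD = 28.1113
CV = (28.1113/67.5714)*100 = 41.6023%

CV = 41.6023%


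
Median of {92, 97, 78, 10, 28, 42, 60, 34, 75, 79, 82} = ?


Sorted: 10, 28, 34, 42, 60, 75, 78, 79, 82, 92, 97
n = 11 (odd)
Middle value = 75

Median = 75


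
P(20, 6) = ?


P(20,6) = 20!/14!
= 2432902008176640000/87178291200
= 27907200

P(20,6) = 27907200


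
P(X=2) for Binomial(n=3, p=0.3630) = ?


C(3,2) = 3
p^2 = 0.131769
(1-p)^1 = 0.637000
P = 3 * 0.131769 * 0.637000 = 0.2518

P(X=2) = 0.2518


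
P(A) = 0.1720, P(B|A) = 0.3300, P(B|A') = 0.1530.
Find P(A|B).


P(B) = P(B|A)*P(A) + P(B|A')*P(A')
= 0.3300*0.1720 + 0.1530*0.8280
= 0.056760 + 0.126684 = 0.183444
P(A|B) = 0.056760/0.183444 = 0.3094

P(A|B) = 0.3094


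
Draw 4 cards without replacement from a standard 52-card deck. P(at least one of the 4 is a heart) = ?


P(at least one) = 1 - P(none)
P(none) = (39/52) × (38/51) × (37/50) × (36/49) = 0.303818
P(at least one) = 1 - 0.303818 = 0.6962

P = 0.6962


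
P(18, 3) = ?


P(18,3) = 18!/15!
= 6402373705728000/1307674368000
= 4896

P(18,3) = 4896


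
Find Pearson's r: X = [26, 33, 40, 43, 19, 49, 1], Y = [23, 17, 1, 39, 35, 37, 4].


Mean X = 30.1429, Mean Y = 22.2857
SD X = 15.198013, SD Y = 14.508266
Cov = 93.673469
r = 93.673469/(15.198013*14.508266) = 0.4248

r = 0.4248


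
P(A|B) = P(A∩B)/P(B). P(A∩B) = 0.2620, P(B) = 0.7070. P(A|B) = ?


P(A|B) = 0.2620/0.7070 = 0.3706

P(A|B) = 0.3706


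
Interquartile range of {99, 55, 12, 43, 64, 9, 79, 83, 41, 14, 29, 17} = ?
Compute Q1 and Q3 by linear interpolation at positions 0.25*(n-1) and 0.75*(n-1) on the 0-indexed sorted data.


Sorted: 9, 12, 14, 17, 29, 41, 43, 55, 64, 79, 83, 99
Q1 (25th %ile) = 16.2500
Q3 (75th %ile) = 67.7500
IQR = 67.7500 - 16.2500 = 51.5000

IQR = 51.5000


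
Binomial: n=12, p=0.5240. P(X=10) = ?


C(12,10) = 66
p^10 = 0.001561
(1-p)^2 = 0.226576
P = 66 * 0.001561 * 0.226576 = 0.0233

P(X=10) = 0.0233


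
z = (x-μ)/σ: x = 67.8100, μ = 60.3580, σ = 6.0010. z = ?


z = (67.8100 - 60.3580)/6.0010
= 7.4520/6.0010
= 1.2418

z = 1.2418


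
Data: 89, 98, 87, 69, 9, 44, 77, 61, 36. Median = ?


Sorted: 9, 36, 44, 61, 69, 77, 87, 89, 98
n = 9 (odd)
Middle value = 69

Median = 69


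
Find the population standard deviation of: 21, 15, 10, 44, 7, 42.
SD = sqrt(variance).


Mean = 23.1667
Variance = 215.8056
SD = sqrt(215.8056) = 14.6903

SD = 14.6903


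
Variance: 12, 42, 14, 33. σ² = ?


Mean = 25.2500
Squared deviations: 175.5625, 280.5625, 126.5625, 60.0625
Sum = 642.7500
Variance = 642.7500/4 = 160.6875

Variance = 160.6875


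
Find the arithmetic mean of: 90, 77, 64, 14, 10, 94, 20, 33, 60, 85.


Sum = 90 + 77 + 64 + 14 + 10 + 94 + 20 + 33 + 60 + 85 = 547
n = 10
Mean = 547/10 = 54.7000

Mean = 54.7000


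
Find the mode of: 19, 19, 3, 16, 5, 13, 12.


Frequencies: 3:1, 5:1, 12:1, 13:1, 16:1, 19:2
Max frequency = 2
Mode = 19

Mode = 19


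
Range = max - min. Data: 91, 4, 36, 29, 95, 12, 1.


Max = 95, Min = 1
Range = 95 - 1 = 94

Range = 94


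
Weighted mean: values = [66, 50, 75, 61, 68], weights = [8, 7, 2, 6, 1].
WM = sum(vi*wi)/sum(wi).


Numerator = 66*8 + 50*7 + 75*2 + 61*6 + 68*1 = 1462
Denominator = 8 + 7 + 2 + 6 + 1 = 24
WM = 1462/24 = 60.9167

WM = 60.9167


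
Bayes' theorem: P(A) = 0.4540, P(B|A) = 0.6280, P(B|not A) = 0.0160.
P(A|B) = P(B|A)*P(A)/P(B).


P(B) = P(B|A)*P(A) + P(B|A')*P(A')
= 0.6280*0.4540 + 0.0160*0.5460
= 0.285112 + 0.008736 = 0.293848
P(A|B) = 0.285112/0.293848 = 0.9703

P(A|B) = 0.9703


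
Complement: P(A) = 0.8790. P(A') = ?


P(not A) = 1 - 0.8790 = 0.1210

P(not A) = 0.1210


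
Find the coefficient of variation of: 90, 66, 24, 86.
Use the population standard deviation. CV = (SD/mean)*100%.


Mean = 66.5000
SD = 26.1677
CV = (26.1677/66.5000)*100 = 39.3500%

CV = 39.3500%


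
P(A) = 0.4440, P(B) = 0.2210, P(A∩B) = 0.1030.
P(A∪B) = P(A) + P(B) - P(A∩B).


P(A∪B) = 0.4440 + 0.2210 - 0.1030
= 0.6650 - 0.1030
= 0.5620

P(A∪B) = 0.5620


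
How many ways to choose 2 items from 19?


C(19,2) = 19!/(2! × 17!)
= 121645100408832000/(2 × 355687428096000)
= 171

C(19,2) = 171


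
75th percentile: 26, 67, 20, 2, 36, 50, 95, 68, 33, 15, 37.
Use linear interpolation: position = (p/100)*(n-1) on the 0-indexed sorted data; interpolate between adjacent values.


Sorted: 2, 15, 20, 26, 33, 36, 37, 50, 67, 68, 95
n = 11
Index = 75/100 * 10 = 7.5000
Lower = data[7] = 50, Upper = data[8] = 67
P75 = 50 + 0.5000*(17) = 58.5000

P75 = 58.5000


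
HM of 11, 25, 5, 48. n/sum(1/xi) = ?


Sum of reciprocals = 1/11 + 1/25 + 1/5 + 1/48 = 0.351742
HM = 4/0.351742 = 11.3720

HM = 11.3720


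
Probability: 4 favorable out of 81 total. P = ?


P = 4/81 = 0.0494

P = 0.0494


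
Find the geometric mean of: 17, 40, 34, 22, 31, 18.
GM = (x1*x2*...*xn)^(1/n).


Product = 17 × 40 × 34 × 22 × 31 × 18 = 283821120
GM = 283821120^(1/6) = 25.6354

GM = 25.6354


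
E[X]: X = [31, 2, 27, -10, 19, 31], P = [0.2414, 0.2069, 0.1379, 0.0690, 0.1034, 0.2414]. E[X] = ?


E[X] = 31*0.2414 + 2*0.2069 + 27*0.1379 - 10*0.0690 + 19*0.1034 + 31*0.2414
= 7.4834 + 0.4138 + 3.7233 - 0.6900 + 1.9646 + 7.4834
= 20.3785

E[X] = 20.3785


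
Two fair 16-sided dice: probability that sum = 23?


Total outcomes = 16×16 = 256
Favorable (sum = 23): 10
P = 10/256 = 0.0391

P = 0.0391


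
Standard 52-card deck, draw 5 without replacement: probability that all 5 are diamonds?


P(all diamonds) = (13/52) × (12/51) × (11/50) × (10/49) × (9/48)
= 0.0005

P = 0.0005


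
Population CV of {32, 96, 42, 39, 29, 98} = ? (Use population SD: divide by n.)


Mean = 56.0000
SD = 29.3087
CV = (29.3087/56.0000)*100 = 52.3370%

CV = 52.3370%


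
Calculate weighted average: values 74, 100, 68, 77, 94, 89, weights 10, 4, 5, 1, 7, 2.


Numerator = 74*10 + 100*4 + 68*5 + 77*1 + 94*7 + 89*2 = 2393
Denominator = 10 + 4 + 5 + 1 + 7 + 2 = 29
WM = 2393/29 = 82.5172

WM = 82.5172


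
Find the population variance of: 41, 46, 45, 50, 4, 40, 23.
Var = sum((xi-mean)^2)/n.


Mean = 35.5714
Squared deviations: 29.4694, 108.7551, 88.8980, 208.1837, 996.7551, 19.6122, 158.0408
Sum = 1609.7143
Variance = 1609.7143/7 = 229.9592

Variance = 229.9592


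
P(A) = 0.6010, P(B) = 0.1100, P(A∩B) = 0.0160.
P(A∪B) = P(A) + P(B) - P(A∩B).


P(A∪B) = 0.6010 + 0.1100 - 0.0160
= 0.7110 - 0.0160
= 0.6950

P(A∪B) = 0.6950


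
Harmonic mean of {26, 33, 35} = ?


Sum of reciprocals = 1/26 + 1/33 + 1/35 = 0.097336
HM = 3/0.097336 = 30.8211

HM = 30.8211


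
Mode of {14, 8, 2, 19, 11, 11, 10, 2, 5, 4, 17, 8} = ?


Frequencies: 2:2, 4:1, 5:1, 8:2, 10:1, 11:2, 14:1, 17:1, 19:1
Max frequency = 2
Mode = 2, 8, 11

Mode = 2, 8, 11


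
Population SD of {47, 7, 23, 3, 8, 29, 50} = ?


Mean = 23.8571
Variance = 316.6939
SD = sqrt(316.6939) = 17.7959

SD = 17.7959


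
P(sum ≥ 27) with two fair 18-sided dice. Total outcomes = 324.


Total outcomes = 18×18 = 324
Favorable (sum ≥ 27): 55
P = 55/324 = 0.1698

P = 0.1698


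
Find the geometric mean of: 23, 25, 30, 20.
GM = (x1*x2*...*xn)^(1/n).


Product = 23 × 25 × 30 × 20 = 345000
GM = 345000^(1/4) = 24.2357

GM = 24.2357


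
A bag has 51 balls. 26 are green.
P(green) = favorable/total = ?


P = 26/51 = 0.5098

P = 0.5098


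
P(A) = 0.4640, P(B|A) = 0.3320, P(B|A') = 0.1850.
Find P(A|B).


P(B) = P(B|A)*P(A) + P(B|A')*P(A')
= 0.3320*0.4640 + 0.1850*0.5360
= 0.154048 + 0.099160 = 0.253208
P(A|B) = 0.154048/0.253208 = 0.6084

P(A|B) = 0.6084


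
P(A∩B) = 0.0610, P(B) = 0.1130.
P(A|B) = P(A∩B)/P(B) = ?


P(A|B) = 0.0610/0.1130 = 0.5398

P(A|B) = 0.5398


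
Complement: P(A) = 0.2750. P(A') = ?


P(not A) = 1 - 0.2750 = 0.7250

P(not A) = 0.7250


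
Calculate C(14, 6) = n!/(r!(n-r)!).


C(14,6) = 14!/(6! × 8!)
= 87178291200/(720 × 40320)
= 3003

C(14,6) = 3003


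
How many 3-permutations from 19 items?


P(19,3) = 19!/16!
= 121645100408832000/20922789888000
= 5814

P(19,3) = 5814


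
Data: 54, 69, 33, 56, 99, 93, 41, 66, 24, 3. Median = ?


Sorted: 3, 24, 33, 41, 54, 56, 66, 69, 93, 99
n = 10 (even)
Middle values: 54 and 56
Median = (54+56)/2 = 55.0000

Median = 55.0000


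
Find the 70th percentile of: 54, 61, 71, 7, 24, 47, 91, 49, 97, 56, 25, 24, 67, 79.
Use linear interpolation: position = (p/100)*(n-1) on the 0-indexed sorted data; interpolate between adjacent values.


Sorted: 7, 24, 24, 25, 47, 49, 54, 56, 61, 67, 71, 79, 91, 97
n = 14
Index = 70/100 * 13 = 9.1000
Lower = data[9] = 67, Upper = data[10] = 71
P70 = 67 + 0.1000*(4) = 67.4000

P70 = 67.4000


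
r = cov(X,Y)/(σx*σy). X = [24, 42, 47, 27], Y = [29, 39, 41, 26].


Mean X = 35.0000, Mean Y = 33.7500
SD X = 9.721111, SD Y = 6.378675
Cov = 59.500000
r = 59.500000/(9.721111*6.378675) = 0.9596

r = 0.9596


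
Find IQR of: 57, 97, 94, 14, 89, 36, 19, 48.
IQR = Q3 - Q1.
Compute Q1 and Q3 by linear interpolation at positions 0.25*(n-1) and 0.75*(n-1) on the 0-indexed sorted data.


Sorted: 14, 19, 36, 48, 57, 89, 94, 97
Q1 (25th %ile) = 31.7500
Q3 (75th %ile) = 90.2500
IQR = 90.2500 - 31.7500 = 58.5000

IQR = 58.5000


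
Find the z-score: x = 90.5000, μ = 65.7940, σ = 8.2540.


z = (90.5000 - 65.7940)/8.2540
= 24.7060/8.2540
= 2.9932

z = 2.9932


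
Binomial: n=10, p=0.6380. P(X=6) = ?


C(10,6) = 210
p^6 = 0.067441
(1-p)^4 = 0.017173
P = 210 * 0.067441 * 0.017173 = 0.2432

P(X=6) = 0.2432


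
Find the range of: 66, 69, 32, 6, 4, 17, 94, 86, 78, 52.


Max = 94, Min = 4
Range = 94 - 4 = 90

Range = 90


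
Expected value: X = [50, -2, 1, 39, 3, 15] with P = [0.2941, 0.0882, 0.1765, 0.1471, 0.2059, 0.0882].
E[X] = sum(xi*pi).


E[X] = 50*0.2941 - 2*0.0882 + 1*0.1765 + 39*0.1471 + 3*0.2059 + 15*0.0882
= 14.7050 - 0.1764 + 0.1765 + 5.7369 + 0.6177 + 1.3230
= 22.3827

E[X] = 22.3827


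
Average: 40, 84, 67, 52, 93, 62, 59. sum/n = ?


Sum = 40 + 84 + 67 + 52 + 93 + 62 + 59 = 457
n = 7
Mean = 457/7 = 65.2857

Mean = 65.2857


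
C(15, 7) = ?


C(15,7) = 15!/(7! × 8!)
= 1307674368000/(5040 × 40320)
= 6435

C(15,7) = 6435


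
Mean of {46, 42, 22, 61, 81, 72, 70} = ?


Sum = 46 + 42 + 22 + 61 + 81 + 72 + 70 = 394
n = 7
Mean = 394/7 = 56.2857

Mean = 56.2857


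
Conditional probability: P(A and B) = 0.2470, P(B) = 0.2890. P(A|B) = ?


P(A|B) = 0.2470/0.2890 = 0.8547

P(A|B) = 0.8547


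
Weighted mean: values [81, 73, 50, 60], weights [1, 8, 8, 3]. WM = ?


Numerator = 81*1 + 73*8 + 50*8 + 60*3 = 1245
Denominator = 1 + 8 + 8 + 3 = 20
WM = 1245/20 = 62.2500

WM = 62.2500


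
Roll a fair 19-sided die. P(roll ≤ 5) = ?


Favorable outcomes (roll ≤ 5): 5
Total outcomes = 19
P = 5/19 = 0.2632

P = 0.2632


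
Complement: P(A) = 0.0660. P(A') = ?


P(not A) = 1 - 0.0660 = 0.9340

P(not A) = 0.9340


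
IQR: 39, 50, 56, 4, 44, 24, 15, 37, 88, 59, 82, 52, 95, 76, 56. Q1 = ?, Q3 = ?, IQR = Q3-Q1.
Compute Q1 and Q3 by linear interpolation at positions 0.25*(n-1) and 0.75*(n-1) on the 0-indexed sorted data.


Sorted: 4, 15, 24, 37, 39, 44, 50, 52, 56, 56, 59, 76, 82, 88, 95
Q1 (25th %ile) = 38.0000
Q3 (75th %ile) = 67.5000
IQR = 67.5000 - 38.0000 = 29.5000

IQR = 29.5000


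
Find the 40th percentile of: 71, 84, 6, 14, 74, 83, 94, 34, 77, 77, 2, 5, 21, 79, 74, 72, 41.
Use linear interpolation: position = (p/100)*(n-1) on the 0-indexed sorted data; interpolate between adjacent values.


Sorted: 2, 5, 6, 14, 21, 34, 41, 71, 72, 74, 74, 77, 77, 79, 83, 84, 94
n = 17
Index = 40/100 * 16 = 6.4000
Lower = data[6] = 41, Upper = data[7] = 71
P40 = 41 + 0.4000*(30) = 53.0000

P40 = 53.0000


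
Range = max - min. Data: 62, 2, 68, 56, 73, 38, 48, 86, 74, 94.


Max = 94, Min = 2
Range = 94 - 2 = 92

Range = 92


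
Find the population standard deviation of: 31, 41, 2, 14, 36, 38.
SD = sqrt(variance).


Mean = 27.0000
Variance = 201.3333
SD = sqrt(201.3333) = 14.1892

SD = 14.1892


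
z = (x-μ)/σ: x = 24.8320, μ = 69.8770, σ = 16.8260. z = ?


z = (24.8320 - 69.8770)/16.8260
= -45.0450/16.8260
= -2.6771

z = -2.6771


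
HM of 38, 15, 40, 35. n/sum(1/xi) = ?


Sum of reciprocals = 1/38 + 1/15 + 1/40 + 1/35 = 0.146554
HM = 4/0.146554 = 27.2937

HM = 27.2937


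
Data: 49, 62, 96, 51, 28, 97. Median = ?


Sorted: 28, 49, 51, 62, 96, 97
n = 6 (even)
Middle values: 51 and 62
Median = (51+62)/2 = 56.5000

Median = 56.5000


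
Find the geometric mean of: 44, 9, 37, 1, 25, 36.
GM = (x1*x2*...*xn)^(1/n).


Product = 44 × 9 × 37 × 1 × 25 × 36 = 13186800
GM = 13186800^(1/6) = 15.3706

GM = 15.3706


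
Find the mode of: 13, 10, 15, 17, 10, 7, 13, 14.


Frequencies: 7:1, 10:2, 13:2, 14:1, 15:1, 17:1
Max frequency = 2
Mode = 10, 13

Mode = 10, 13


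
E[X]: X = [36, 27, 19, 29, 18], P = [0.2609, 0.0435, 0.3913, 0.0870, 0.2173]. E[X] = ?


E[X] = 36*0.2609 + 27*0.0435 + 19*0.3913 + 29*0.0870 + 18*0.2173
= 9.3924 + 1.1745 + 7.4347 + 2.5230 + 3.9114
= 24.4360

E[X] = 24.4360


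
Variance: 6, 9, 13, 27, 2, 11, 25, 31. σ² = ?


Mean = 15.5000
Squared deviations: 90.2500, 42.2500, 6.2500, 132.2500, 182.2500, 20.2500, 90.2500, 240.2500
Sum = 804.0000
Variance = 804.0000/8 = 100.5000

Variance = 100.5000


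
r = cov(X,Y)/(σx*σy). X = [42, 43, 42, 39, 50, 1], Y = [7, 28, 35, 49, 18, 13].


Mean X = 36.1667, Mean Y = 25.0000
SD X = 16.077071, SD Y = 14.153916
Cov = 61.166667
r = 61.166667/(16.077071*14.153916) = 0.2688

r = 0.2688


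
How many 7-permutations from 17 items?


P(17,7) = 17!/10!
= 355687428096000/3628800
= 98017920

P(17,7) = 98017920


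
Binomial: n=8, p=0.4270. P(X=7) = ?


C(8,7) = 8
p^7 = 0.002588
(1-p)^1 = 0.573000
P = 8 * 0.002588 * 0.573000 = 0.0119

P(X=7) = 0.0119


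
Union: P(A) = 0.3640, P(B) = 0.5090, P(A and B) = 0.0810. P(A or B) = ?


P(A∪B) = 0.3640 + 0.5090 - 0.0810
= 0.8730 - 0.0810
= 0.7920

P(A∪B) = 0.7920


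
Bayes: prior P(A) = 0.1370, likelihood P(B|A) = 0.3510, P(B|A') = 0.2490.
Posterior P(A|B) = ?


P(B) = P(B|A)*P(A) + P(B|A')*P(A')
= 0.3510*0.1370 + 0.2490*0.8630
= 0.048087 + 0.214887 = 0.262974
P(A|B) = 0.048087/0.262974 = 0.1829

P(A|B) = 0.1829


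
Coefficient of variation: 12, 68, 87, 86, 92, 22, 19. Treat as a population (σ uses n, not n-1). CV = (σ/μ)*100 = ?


Mean = 55.1429
SD = 33.2885
CV = (33.2885/55.1429)*100 = 60.3677%

CV = 60.3677%


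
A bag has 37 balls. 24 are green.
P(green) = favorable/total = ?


P = 24/37 = 0.6486

P = 0.6486


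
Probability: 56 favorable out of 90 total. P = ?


P = 56/90 = 0.6222

P = 0.6222


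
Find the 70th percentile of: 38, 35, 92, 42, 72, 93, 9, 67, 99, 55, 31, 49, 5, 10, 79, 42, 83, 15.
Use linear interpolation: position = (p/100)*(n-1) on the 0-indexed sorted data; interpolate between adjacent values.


Sorted: 5, 9, 10, 15, 31, 35, 38, 42, 42, 49, 55, 67, 72, 79, 83, 92, 93, 99
n = 18
Index = 70/100 * 17 = 11.9000
Lower = data[11] = 67, Upper = data[12] = 72
P70 = 67 + 0.9000*(5) = 71.5000

P70 = 71.5000


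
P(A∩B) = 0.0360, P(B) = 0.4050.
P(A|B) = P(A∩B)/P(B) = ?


P(A|B) = 0.0360/0.4050 = 0.0889

P(A|B) = 0.0889


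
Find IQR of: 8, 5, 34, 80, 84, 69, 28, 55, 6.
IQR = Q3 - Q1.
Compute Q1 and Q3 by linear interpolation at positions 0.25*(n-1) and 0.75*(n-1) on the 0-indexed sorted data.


Sorted: 5, 6, 8, 28, 34, 55, 69, 80, 84
Q1 (25th %ile) = 8.0000
Q3 (75th %ile) = 69.0000
IQR = 69.0000 - 8.0000 = 61.0000

IQR = 61.0000


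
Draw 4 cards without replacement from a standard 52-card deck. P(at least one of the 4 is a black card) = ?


P(at least one) = 1 - P(none)
P(none) = (26/52) × (25/51) × (24/50) × (23/49) = 0.055222
P(at least one) = 1 - 0.055222 = 0.9448

P = 0.9448


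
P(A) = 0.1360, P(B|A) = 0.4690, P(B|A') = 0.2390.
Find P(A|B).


P(B) = P(B|A)*P(A) + P(B|A')*P(A')
= 0.4690*0.1360 + 0.2390*0.8640
= 0.063784 + 0.206496 = 0.270280
P(A|B) = 0.063784/0.270280 = 0.2360

P(A|B) = 0.2360


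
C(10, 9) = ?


C(10,9) = 10!/(9! × 1!)
= 3628800/(362880 × 1)
= 10

C(10,9) = 10


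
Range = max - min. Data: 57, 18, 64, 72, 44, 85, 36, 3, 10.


Max = 85, Min = 3
Range = 85 - 3 = 82

Range = 82


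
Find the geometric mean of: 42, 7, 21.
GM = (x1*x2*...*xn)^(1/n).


Product = 42 × 7 × 21 = 6174
GM = 6174^(1/3) = 18.3452

GM = 18.3452


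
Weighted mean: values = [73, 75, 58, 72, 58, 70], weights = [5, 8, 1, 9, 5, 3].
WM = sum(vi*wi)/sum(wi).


Numerator = 73*5 + 75*8 + 58*1 + 72*9 + 58*5 + 70*3 = 2171
Denominator = 5 + 8 + 1 + 9 + 5 + 3 = 31
WM = 2171/31 = 70.0323

WM = 70.0323


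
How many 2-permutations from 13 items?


P(13,2) = 13!/11!
= 6227020800/39916800
= 156

P(13,2) = 156


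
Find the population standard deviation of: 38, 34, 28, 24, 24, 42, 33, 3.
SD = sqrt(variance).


Mean = 28.2500
Variance = 126.6875
SD = sqrt(126.6875) = 11.2556

SD = 11.2556


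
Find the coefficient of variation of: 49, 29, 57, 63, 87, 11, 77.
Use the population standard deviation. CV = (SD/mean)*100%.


Mean = 53.2857
SD = 24.5049
CV = (24.5049/53.2857)*100 = 45.9877%

CV = 45.9877%


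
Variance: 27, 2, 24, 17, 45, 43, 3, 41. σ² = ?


Mean = 25.2500
Squared deviations: 3.0625, 540.5625, 1.5625, 68.0625, 390.0625, 315.0625, 495.0625, 248.0625
Sum = 2061.5000
Variance = 2061.5000/8 = 257.6875

Variance = 257.6875


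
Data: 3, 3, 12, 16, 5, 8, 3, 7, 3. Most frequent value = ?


Frequencies: 3:4, 5:1, 7:1, 8:1, 12:1, 16:1
Max frequency = 4
Mode = 3

Mode = 3


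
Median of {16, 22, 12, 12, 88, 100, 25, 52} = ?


Sorted: 12, 12, 16, 22, 25, 52, 88, 100
n = 8 (even)
Middle values: 22 and 25
Median = (22+25)/2 = 23.5000

Median = 23.5000


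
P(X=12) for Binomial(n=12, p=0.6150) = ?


C(12,12) = 1
p^12 = 0.002928
(1-p)^0 = 1.000000
P = 1 * 0.002928 * 1.000000 = 0.0029

P(X=12) = 0.0029


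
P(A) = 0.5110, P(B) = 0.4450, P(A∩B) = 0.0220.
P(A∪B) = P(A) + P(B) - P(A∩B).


P(A∪B) = 0.5110 + 0.4450 - 0.0220
= 0.9560 - 0.0220
= 0.9340

P(A∪B) = 0.9340


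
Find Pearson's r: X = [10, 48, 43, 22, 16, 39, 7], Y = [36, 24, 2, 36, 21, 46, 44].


Mean X = 26.4286, Mean Y = 29.8571
SD X = 15.462925, SD Y = 14.267131
Cov = -99.367347
r = -99.367347/(15.462925*14.267131) = -0.4504

r = -0.4504


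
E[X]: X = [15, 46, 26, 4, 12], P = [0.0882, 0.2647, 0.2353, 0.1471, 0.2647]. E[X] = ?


E[X] = 15*0.0882 + 46*0.2647 + 26*0.2353 + 4*0.1471 + 12*0.2647
= 1.3230 + 12.1762 + 6.1178 + 0.5884 + 3.1764
= 23.3818

E[X] = 23.3818


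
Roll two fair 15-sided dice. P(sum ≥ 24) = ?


Total outcomes = 15×15 = 225
Favorable (sum ≥ 24): 28
P = 28/225 = 0.1244

P = 0.1244


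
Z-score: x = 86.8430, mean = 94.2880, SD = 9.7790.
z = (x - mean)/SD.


z = (86.8430 - 94.2880)/9.7790
= -7.4450/9.7790
= -0.7613

z = -0.7613


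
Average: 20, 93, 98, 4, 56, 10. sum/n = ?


Sum = 20 + 93 + 98 + 4 + 56 + 10 = 281
n = 6
Mean = 281/6 = 46.8333

Mean = 46.8333


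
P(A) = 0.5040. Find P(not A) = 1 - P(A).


P(not A) = 1 - 0.5040 = 0.4960

P(not A) = 0.4960


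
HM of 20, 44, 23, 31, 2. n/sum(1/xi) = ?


Sum of reciprocals = 1/20 + 1/44 + 1/23 + 1/31 + 1/2 = 0.648464
HM = 5/0.648464 = 7.7105

HM = 7.7105


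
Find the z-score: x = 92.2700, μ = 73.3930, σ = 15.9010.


z = (92.2700 - 73.3930)/15.9010
= 18.8770/15.9010
= 1.1872

z = 1.1872


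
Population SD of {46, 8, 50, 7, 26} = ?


Mean = 27.4000
Variance = 330.2400
SD = sqrt(330.2400) = 18.1725

SD = 18.1725


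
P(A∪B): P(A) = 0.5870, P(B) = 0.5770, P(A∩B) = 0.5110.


P(A∪B) = 0.5870 + 0.5770 - 0.5110
= 1.1640 - 0.5110
= 0.6530

P(A∪B) = 0.6530


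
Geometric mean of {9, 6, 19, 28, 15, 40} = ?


Product = 9 × 6 × 19 × 28 × 15 × 40 = 17236800
GM = 17236800^(1/6) = 16.0722

GM = 16.0722


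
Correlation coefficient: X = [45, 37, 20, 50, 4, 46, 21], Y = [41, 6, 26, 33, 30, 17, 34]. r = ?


Mean X = 31.8571, Mean Y = 26.7143
SD X = 15.869365, SD Y = 10.898418
Cov = -14.897959
r = -14.897959/(15.869365*10.898418) = -0.0861

r = -0.0861


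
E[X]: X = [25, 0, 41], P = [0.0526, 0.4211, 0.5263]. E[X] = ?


E[X] = 25*0.0526 + 0*0.4211 + 41*0.5263
= 1.3150 + 0 + 21.5783
= 22.8933

E[X] = 22.8933


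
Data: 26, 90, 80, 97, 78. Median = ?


Sorted: 26, 78, 80, 90, 97
n = 5 (odd)
Middle value = 80

Median = 80


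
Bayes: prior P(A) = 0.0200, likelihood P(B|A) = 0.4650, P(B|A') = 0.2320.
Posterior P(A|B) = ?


P(B) = P(B|A)*P(A) + P(B|A')*P(A')
= 0.4650*0.0200 + 0.2320*0.9800
= 0.009300 + 0.227360 = 0.236660
P(A|B) = 0.009300/0.236660 = 0.0393

P(A|B) = 0.0393


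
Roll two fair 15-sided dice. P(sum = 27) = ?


Total outcomes = 15×15 = 225
Favorable (sum = 27): 4
P = 4/225 = 0.0178

P = 0.0178


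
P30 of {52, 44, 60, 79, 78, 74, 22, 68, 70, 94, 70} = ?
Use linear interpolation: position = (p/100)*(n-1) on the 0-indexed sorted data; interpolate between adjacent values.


Sorted: 22, 44, 52, 60, 68, 70, 70, 74, 78, 79, 94
n = 11
Index = 30/100 * 10 = 3.0000
Lower = data[3] = 60, Upper = data[4] = 68
P30 = 60 + 0*(8) = 60.0000

P30 = 60.0000


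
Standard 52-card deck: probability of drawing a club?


13 clubs in 52 cards
P = 13/52 = 0.2500

P = 0.2500


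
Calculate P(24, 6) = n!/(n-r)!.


P(24,6) = 24!/18!
= 620448401733239439360000/6402373705728000
= 96909120

P(24,6) = 96909120


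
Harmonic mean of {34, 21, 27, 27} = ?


Sum of reciprocals = 1/34 + 1/21 + 1/27 + 1/27 = 0.151105
HM = 4/0.151105 = 26.4717

HM = 26.4717


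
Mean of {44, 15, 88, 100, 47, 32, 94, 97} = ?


Sum = 44 + 15 + 88 + 100 + 47 + 32 + 94 + 97 = 517
n = 8
Mean = 517/8 = 64.6250

Mean = 64.6250


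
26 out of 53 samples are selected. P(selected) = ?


P = 26/53 = 0.4906

P = 0.4906


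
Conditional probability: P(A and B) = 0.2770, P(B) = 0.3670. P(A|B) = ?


P(A|B) = 0.2770/0.3670 = 0.7548

P(A|B) = 0.7548


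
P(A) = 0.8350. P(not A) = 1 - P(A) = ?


P(not A) = 1 - 0.8350 = 0.1650

P(not A) = 0.1650


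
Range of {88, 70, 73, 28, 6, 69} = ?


Max = 88, Min = 6
Range = 88 - 6 = 82

Range = 82


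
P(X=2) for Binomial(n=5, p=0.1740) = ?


C(5,2) = 10
p^2 = 0.030276
(1-p)^3 = 0.563560
P = 10 * 0.030276 * 0.563560 = 0.1706

P(X=2) = 0.1706


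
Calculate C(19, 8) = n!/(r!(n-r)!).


C(19,8) = 19!/(8! × 11!)
= 121645100408832000/(40320 × 39916800)
= 75582

C(19,8) = 75582


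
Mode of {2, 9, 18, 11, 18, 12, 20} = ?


Frequencies: 2:1, 9:1, 11:1, 12:1, 18:2, 20:1
Max frequency = 2
Mode = 18

Mode = 18


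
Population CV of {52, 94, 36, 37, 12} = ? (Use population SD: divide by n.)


Mean = 46.2000
SD = 27.1175
CV = (27.1175/46.2000)*100 = 58.6959%

CV = 58.6959%


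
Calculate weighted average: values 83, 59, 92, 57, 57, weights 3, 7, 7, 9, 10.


Numerator = 83*3 + 59*7 + 92*7 + 57*9 + 57*10 = 2389
Denominator = 3 + 7 + 7 + 9 + 10 = 36
WM = 2389/36 = 66.3611

WM = 66.3611


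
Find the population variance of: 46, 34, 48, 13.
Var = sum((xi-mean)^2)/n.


Mean = 35.2500
Squared deviations: 115.5625, 1.5625, 162.5625, 495.0625
Sum = 774.7500
Variance = 774.7500/4 = 193.6875

Variance = 193.6875


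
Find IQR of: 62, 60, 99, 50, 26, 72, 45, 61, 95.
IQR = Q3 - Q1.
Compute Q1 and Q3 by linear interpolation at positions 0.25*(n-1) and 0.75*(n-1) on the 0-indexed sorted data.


Sorted: 26, 45, 50, 60, 61, 62, 72, 95, 99
Q1 (25th %ile) = 50.0000
Q3 (75th %ile) = 72.0000
IQR = 72.0000 - 50.0000 = 22.0000

IQR = 22.0000


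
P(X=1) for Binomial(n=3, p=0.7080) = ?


C(3,1) = 3
p^1 = 0.708000
(1-p)^2 = 0.085264
P = 3 * 0.708000 * 0.085264 = 0.1811

P(X=1) = 0.1811


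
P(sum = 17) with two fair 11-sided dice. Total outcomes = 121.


Total outcomes = 11×11 = 121
Favorable (sum = 17): 6
P = 6/121 = 0.0496

P = 0.0496


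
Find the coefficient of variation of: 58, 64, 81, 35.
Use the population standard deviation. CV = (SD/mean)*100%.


Mean = 59.5000
SD = 16.4697
CV = (16.4697/59.5000)*100 = 27.6801%

CV = 27.6801%


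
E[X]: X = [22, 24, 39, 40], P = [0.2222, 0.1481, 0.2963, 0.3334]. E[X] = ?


E[X] = 22*0.2222 + 24*0.1481 + 39*0.2963 + 40*0.3334
= 4.8884 + 3.5544 + 11.5557 + 13.3360
= 33.3345

E[X] = 33.3345


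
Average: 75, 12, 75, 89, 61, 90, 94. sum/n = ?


Sum = 75 + 12 + 75 + 89 + 61 + 90 + 94 = 496
n = 7
Mean = 496/7 = 70.8571

Mean = 70.8571


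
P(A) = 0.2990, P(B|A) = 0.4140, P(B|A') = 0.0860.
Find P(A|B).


P(B) = P(B|A)*P(A) + P(B|A')*P(A')
= 0.4140*0.2990 + 0.0860*0.7010
= 0.123786 + 0.060286 = 0.184072
P(A|B) = 0.123786/0.184072 = 0.6725

P(A|B) = 0.6725


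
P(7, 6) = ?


P(7,6) = 7!/1!
= 5040/1
= 5040

P(7,6) = 5040


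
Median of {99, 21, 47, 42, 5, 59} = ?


Sorted: 5, 21, 42, 47, 59, 99
n = 6 (even)
Middle values: 42 and 47
Median = (42+47)/2 = 44.5000

Median = 44.5000


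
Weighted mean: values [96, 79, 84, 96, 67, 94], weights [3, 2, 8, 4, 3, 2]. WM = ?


Numerator = 96*3 + 79*2 + 84*8 + 96*4 + 67*3 + 94*2 = 1891
Denominator = 3 + 2 + 8 + 4 + 3 + 2 = 22
WM = 1891/22 = 85.9545

WM = 85.9545


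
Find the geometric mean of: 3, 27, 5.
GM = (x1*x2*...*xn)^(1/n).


Product = 3 × 27 × 5 = 405
GM = 405^(1/3) = 7.3986

GM = 7.3986


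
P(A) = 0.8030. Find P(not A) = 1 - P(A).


P(not A) = 1 - 0.8030 = 0.1970

P(not A) = 0.1970


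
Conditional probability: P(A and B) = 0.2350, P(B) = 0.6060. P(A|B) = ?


P(A|B) = 0.2350/0.6060 = 0.3878

P(A|B) = 0.3878


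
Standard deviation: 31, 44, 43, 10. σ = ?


Mean = 32.0000
Variance = 187.5000
SD = sqrt(187.5000) = 13.6931

SD = 13.6931


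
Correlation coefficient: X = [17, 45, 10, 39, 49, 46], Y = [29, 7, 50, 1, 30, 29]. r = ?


Mean X = 34.3333, Mean Y = 24.3333
SD X = 15.162087, SD Y = 16.224125
Cov = -143.611111
r = -143.611111/(15.162087*16.224125) = -0.5838

r = -0.5838


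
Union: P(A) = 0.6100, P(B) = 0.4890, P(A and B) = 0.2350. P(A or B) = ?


P(A∪B) = 0.6100 + 0.4890 - 0.2350
= 1.0990 - 0.2350
= 0.8640

P(A∪B) = 0.8640


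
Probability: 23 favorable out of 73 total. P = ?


P = 23/73 = 0.3151

P = 0.3151


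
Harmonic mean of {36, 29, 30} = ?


Sum of reciprocals = 1/36 + 1/29 + 1/30 = 0.095594
HM = 3/0.095594 = 31.3828

HM = 31.3828


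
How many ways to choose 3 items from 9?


C(9,3) = 9!/(3! × 6!)
= 362880/(6 × 720)
= 84

C(9,3) = 84


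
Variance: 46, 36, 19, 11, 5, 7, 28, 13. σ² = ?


Mean = 20.6250
Squared deviations: 643.8906, 236.3906, 2.6406, 92.6406, 244.1406, 185.6406, 54.3906, 58.1406
Sum = 1517.8750
Variance = 1517.8750/8 = 189.7344

Variance = 189.7344


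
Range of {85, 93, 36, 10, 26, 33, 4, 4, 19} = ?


Max = 93, Min = 4
Range = 93 - 4 = 89

Range = 89


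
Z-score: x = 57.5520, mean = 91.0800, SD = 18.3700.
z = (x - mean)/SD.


z = (57.5520 - 91.0800)/18.3700
= -33.5280/18.3700
= -1.8251

z = -1.8251


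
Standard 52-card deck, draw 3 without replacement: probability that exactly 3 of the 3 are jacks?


Hypergeometric: P(X=3) = C(4,3)·C(48,0) / C(52,3)
= 4 × 1 / 22100
= 4/22100 = 0.0002

P = 0.0002


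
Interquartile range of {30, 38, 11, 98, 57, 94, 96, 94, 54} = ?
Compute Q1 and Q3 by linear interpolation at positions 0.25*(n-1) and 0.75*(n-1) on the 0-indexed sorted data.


Sorted: 11, 30, 38, 54, 57, 94, 94, 96, 98
Q1 (25th %ile) = 38.0000
Q3 (75th %ile) = 94.0000
IQR = 94.0000 - 38.0000 = 56.0000

IQR = 56.0000


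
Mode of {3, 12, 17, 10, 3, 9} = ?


Frequencies: 3:2, 9:1, 10:1, 12:1, 17:1
Max frequency = 2
Mode = 3

Mode = 3


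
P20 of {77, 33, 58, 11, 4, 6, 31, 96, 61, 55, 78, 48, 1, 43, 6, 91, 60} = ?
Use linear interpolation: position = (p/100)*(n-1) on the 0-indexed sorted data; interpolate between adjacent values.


Sorted: 1, 4, 6, 6, 11, 31, 33, 43, 48, 55, 58, 60, 61, 77, 78, 91, 96
n = 17
Index = 20/100 * 16 = 3.2000
Lower = data[3] = 6, Upper = data[4] = 11
P20 = 6 + 0.2000*(5) = 7.0000

P20 = 7.0000


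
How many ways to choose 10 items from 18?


C(18,10) = 18!/(10! × 8!)
= 6402373705728000/(3628800 × 40320)
= 43758

C(18,10) = 43758


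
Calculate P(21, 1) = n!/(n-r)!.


P(21,1) = 21!/20!
= 51090942171709440000/2432902008176640000
= 21

P(21,1) = 21


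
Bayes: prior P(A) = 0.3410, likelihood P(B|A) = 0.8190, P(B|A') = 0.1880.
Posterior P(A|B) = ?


P(B) = P(B|A)*P(A) + P(B|A')*P(A')
= 0.8190*0.3410 + 0.1880*0.6590
= 0.279279 + 0.123892 = 0.403171
P(A|B) = 0.279279/0.403171 = 0.6927

P(A|B) = 0.6927


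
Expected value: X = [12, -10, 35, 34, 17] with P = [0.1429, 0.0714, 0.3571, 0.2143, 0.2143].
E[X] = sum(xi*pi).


E[X] = 12*0.1429 - 10*0.0714 + 35*0.3571 + 34*0.2143 + 17*0.2143
= 1.7148 - 0.7140 + 12.4985 + 7.2862 + 3.6431
= 24.4286

E[X] = 24.4286


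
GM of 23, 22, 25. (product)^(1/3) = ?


Product = 23 × 22 × 25 = 12650
GM = 12650^(1/3) = 23.3004

GM = 23.3004


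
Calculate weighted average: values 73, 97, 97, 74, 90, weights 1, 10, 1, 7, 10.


Numerator = 73*1 + 97*10 + 97*1 + 74*7 + 90*10 = 2558
Denominator = 1 + 10 + 1 + 7 + 10 = 29
WM = 2558/29 = 88.2069

WM = 88.2069


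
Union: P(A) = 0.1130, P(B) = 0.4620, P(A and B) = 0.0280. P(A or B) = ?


P(A∪B) = 0.1130 + 0.4620 - 0.0280
= 0.5750 - 0.0280
= 0.5470

P(A∪B) = 0.5470


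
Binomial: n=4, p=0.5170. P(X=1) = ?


C(4,1) = 4
p^1 = 0.517000
(1-p)^3 = 0.112679
P = 4 * 0.517000 * 0.112679 = 0.2330

P(X=1) = 0.2330


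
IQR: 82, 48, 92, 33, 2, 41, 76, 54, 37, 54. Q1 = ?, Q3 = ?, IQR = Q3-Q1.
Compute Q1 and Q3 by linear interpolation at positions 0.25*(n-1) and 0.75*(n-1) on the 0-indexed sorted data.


Sorted: 2, 33, 37, 41, 48, 54, 54, 76, 82, 92
Q1 (25th %ile) = 38.0000
Q3 (75th %ile) = 70.5000
IQR = 70.5000 - 38.0000 = 32.5000

IQR = 32.5000


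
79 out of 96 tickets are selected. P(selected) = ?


P = 79/96 = 0.8229

P = 0.8229


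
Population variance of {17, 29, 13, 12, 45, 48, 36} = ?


Mean = 28.5714
Squared deviations: 133.8980, 0.1837, 242.4694, 274.6122, 269.8980, 377.4694, 55.1837
Sum = 1353.7143
Variance = 1353.7143/7 = 193.3878

Variance = 193.3878


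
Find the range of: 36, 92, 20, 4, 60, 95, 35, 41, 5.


Max = 95, Min = 4
Range = 95 - 4 = 91

Range = 91


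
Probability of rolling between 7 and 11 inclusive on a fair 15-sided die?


Favorable outcomes (7 ≤ roll ≤ 11): 5
Total outcomes = 15
P = 5/15 = 0.3333

P = 0.3333


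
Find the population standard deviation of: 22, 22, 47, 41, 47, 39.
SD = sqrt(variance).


Mean = 36.3333
Variance = 111.2222
SD = sqrt(111.2222) = 10.5462

SD = 10.5462


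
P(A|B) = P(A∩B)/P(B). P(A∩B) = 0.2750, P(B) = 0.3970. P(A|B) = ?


P(A|B) = 0.2750/0.3970 = 0.6927

P(A|B) = 0.6927


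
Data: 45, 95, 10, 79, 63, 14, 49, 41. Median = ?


Sorted: 10, 14, 41, 45, 49, 63, 79, 95
n = 8 (even)
Middle values: 45 and 49
Median = (45+49)/2 = 47.0000

Median = 47.0000


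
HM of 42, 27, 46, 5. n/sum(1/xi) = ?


Sum of reciprocals = 1/42 + 1/27 + 1/46 + 1/5 = 0.282586
HM = 4/0.282586 = 14.1550

HM = 14.1550


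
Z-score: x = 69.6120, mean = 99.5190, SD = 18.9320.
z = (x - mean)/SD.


z = (69.6120 - 99.5190)/18.9320
= -29.9070/18.9320
= -1.5797

z = -1.5797


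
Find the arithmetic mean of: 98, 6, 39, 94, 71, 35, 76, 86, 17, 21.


Sum = 98 + 6 + 39 + 94 + 71 + 35 + 76 + 86 + 17 + 21 = 543
n = 10
Mean = 543/10 = 54.3000

Mean = 54.3000


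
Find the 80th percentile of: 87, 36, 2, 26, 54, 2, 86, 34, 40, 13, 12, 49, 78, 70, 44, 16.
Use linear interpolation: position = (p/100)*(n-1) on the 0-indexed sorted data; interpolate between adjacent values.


Sorted: 2, 2, 12, 13, 16, 26, 34, 36, 40, 44, 49, 54, 70, 78, 86, 87
n = 16
Index = 80/100 * 15 = 12.0000
Lower = data[12] = 70, Upper = data[13] = 78
P80 = 70 + 0*(8) = 70.0000

P80 = 70.0000


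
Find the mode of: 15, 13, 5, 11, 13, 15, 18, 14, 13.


Frequencies: 5:1, 11:1, 13:3, 14:1, 15:2, 18:1
Max frequency = 3
Mode = 13

Mode = 13


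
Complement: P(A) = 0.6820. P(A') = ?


P(not A) = 1 - 0.6820 = 0.3180

P(not A) = 0.3180


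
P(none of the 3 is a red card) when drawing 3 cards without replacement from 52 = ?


P(no red cards) = (26/52) × (25/51) × (24/50)
= 0.1176

P = 0.1176


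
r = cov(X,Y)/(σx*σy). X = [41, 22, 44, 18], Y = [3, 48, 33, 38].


Mean X = 31.2500, Mean Y = 30.5000
SD X = 11.388042, SD Y = 16.770510
Cov = -124.375000
r = -124.375000/(11.388042*16.770510) = -0.6512

r = -0.6512


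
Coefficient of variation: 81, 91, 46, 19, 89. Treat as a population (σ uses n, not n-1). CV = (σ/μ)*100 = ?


Mean = 65.2000
SD = 28.2305
CV = (28.2305/65.2000)*100 = 43.2983%

CV = 43.2983%


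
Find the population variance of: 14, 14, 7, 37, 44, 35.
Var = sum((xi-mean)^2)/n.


Mean = 25.1667
Squared deviations: 124.6944, 124.6944, 330.0278, 140.0278, 354.6944, 96.6944
Sum = 1170.8333
Variance = 1170.8333/6 = 195.1389

Variance = 195.1389


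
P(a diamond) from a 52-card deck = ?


13 diamonds in 52 cards
P = 13/52 = 0.2500

P = 0.2500


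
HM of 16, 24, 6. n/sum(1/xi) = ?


Sum of reciprocals = 1/16 + 1/24 + 1/6 = 0.270833
HM = 3/0.270833 = 11.0769

HM = 11.0769


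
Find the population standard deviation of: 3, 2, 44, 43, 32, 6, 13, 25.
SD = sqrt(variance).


Mean = 21.0000
Variance = 265.5000
SD = sqrt(265.5000) = 16.2942

SD = 16.2942


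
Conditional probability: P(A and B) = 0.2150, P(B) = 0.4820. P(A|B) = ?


P(A|B) = 0.2150/0.4820 = 0.4461

P(A|B) = 0.4461


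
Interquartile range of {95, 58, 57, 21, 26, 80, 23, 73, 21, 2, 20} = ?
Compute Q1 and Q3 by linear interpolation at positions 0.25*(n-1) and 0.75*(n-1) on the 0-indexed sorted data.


Sorted: 2, 20, 21, 21, 23, 26, 57, 58, 73, 80, 95
Q1 (25th %ile) = 21.0000
Q3 (75th %ile) = 65.5000
IQR = 65.5000 - 21.0000 = 44.5000

IQR = 44.5000


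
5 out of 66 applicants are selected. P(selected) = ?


P = 5/66 = 0.0758

P = 0.0758


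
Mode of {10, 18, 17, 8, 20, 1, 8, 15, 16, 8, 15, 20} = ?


Frequencies: 1:1, 8:3, 10:1, 15:2, 16:1, 17:1, 18:1, 20:2
Max frequency = 3
Mode = 8

Mode = 8


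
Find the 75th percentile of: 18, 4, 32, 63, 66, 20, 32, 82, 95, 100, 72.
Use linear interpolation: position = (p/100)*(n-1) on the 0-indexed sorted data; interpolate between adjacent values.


Sorted: 4, 18, 20, 32, 32, 63, 66, 72, 82, 95, 100
n = 11
Index = 75/100 * 10 = 7.5000
Lower = data[7] = 72, Upper = data[8] = 82
P75 = 72 + 0.5000*(10) = 77.0000

P75 = 77.0000


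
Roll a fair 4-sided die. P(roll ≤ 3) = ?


Favorable outcomes (roll ≤ 3): 3
Total outcomes = 4
P = 3/4 = 0.7500

P = 0.7500


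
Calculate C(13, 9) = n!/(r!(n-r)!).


C(13,9) = 13!/(9! × 4!)
= 6227020800/(362880 × 24)
= 715

C(13,9) = 715


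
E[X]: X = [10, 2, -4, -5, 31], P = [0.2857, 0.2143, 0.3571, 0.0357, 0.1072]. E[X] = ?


E[X] = 10*0.2857 + 2*0.2143 - 4*0.3571 - 5*0.0357 + 31*0.1072
= 2.8570 + 0.4286 - 1.4284 - 0.1785 + 3.3232
= 5.0019

E[X] = 5.0019


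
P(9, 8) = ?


P(9,8) = 9!/1!
= 362880/1
= 362880

P(9,8) = 362880


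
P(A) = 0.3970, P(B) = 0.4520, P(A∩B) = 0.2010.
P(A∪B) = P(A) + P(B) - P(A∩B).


P(A∪B) = 0.3970 + 0.4520 - 0.2010
= 0.8490 - 0.2010
= 0.6480

P(A∪B) = 0.6480


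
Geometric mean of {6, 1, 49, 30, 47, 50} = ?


Product = 6 × 1 × 49 × 30 × 47 × 50 = 20727000
GM = 20727000^(1/6) = 16.5738

GM = 16.5738


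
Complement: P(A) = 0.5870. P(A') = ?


P(not A) = 1 - 0.5870 = 0.4130

P(not A) = 0.4130


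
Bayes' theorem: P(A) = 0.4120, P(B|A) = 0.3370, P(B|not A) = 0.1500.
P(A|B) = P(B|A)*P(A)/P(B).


P(B) = P(B|A)*P(A) + P(B|A')*P(A')
= 0.3370*0.4120 + 0.1500*0.5880
= 0.138844 + 0.088200 = 0.227044
P(A|B) = 0.138844/0.227044 = 0.6115

P(A|B) = 0.6115


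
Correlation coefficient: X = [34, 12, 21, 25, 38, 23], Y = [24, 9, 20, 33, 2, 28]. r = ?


Mean X = 25.5000, Mean Y = 19.3333
SD X = 8.539126, SD Y = 10.734161
Cov = -11.500000
r = -11.500000/(8.539126*10.734161) = -0.1255

r = -0.1255


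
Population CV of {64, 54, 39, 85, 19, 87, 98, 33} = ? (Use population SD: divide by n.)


Mean = 59.8750
SD = 26.6947
CV = (26.6947/59.8750)*100 = 44.5841%

CV = 44.5841%


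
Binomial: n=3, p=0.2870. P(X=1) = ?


C(3,1) = 3
p^1 = 0.287000
(1-p)^2 = 0.508369
P = 3 * 0.287000 * 0.508369 = 0.4377

P(X=1) = 0.4377


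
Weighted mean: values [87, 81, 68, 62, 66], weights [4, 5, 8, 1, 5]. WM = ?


Numerator = 87*4 + 81*5 + 68*8 + 62*1 + 66*5 = 1689
Denominator = 4 + 5 + 8 + 1 + 5 = 23
WM = 1689/23 = 73.4348

WM = 73.4348


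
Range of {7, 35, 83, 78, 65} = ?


Max = 83, Min = 7
Range = 83 - 7 = 76

Range = 76


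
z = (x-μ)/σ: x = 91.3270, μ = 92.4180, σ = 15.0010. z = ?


z = (91.3270 - 92.4180)/15.0010
= -1.0910/15.0010
= -0.0727

z = -0.0727


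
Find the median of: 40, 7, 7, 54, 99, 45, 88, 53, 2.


Sorted: 2, 7, 7, 40, 45, 53, 54, 88, 99
n = 9 (odd)
Middle value = 45

Median = 45


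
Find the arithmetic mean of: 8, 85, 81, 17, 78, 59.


Sum = 8 + 85 + 81 + 17 + 78 + 59 = 328
n = 6
Mean = 328/6 = 54.6667

Mean = 54.6667


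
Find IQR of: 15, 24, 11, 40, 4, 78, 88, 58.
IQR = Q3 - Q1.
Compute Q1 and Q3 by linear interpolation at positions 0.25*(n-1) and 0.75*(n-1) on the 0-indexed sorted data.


Sorted: 4, 11, 15, 24, 40, 58, 78, 88
Q1 (25th %ile) = 14.0000
Q3 (75th %ile) = 63.0000
IQR = 63.0000 - 14.0000 = 49.0000

IQR = 49.0000


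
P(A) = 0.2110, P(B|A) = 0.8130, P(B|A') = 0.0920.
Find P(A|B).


P(B) = P(B|A)*P(A) + P(B|A')*P(A')
= 0.8130*0.2110 + 0.0920*0.7890
= 0.171543 + 0.072588 = 0.244131
P(A|B) = 0.171543/0.244131 = 0.7027

P(A|B) = 0.7027


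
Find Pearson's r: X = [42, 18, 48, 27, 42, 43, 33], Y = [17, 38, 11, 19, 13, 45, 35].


Mean X = 36.1429, Mean Y = 25.4286
SD X = 9.847822, SD Y = 12.579543
Cov = -51.204082
r = -51.204082/(9.847822*12.579543) = -0.4133

r = -0.4133


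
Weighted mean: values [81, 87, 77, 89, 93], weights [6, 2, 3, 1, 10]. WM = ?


Numerator = 81*6 + 87*2 + 77*3 + 89*1 + 93*10 = 1910
Denominator = 6 + 2 + 3 + 1 + 10 = 22
WM = 1910/22 = 86.8182

WM = 86.8182
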